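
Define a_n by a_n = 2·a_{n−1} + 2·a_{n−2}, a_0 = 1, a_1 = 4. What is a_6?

568

With companion matrix M = [[2, 2], [1, 0]], [a_n, a_{n−1}]ᵀ = M·[a_{n−1}, a_{n−2}]ᵀ, so [a_6, a_5]ᵀ = M⁵·[a_1, a_0]ᵀ.
M⁵ = [[120, 88], [44, 32]], giving [a_6, a_5]ᵀ = [[568], [208]].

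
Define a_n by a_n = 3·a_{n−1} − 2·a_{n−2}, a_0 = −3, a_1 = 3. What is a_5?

With companion matrix T = [[3, −2], [1, 0]], [a_n, a_{n−1}]ᵀ = T·[a_{n−1}, a_{n−2}]ᵀ, so [a_5, a_4]ᵀ = T^4·[a_1, a_0]ᵀ.
T^4 = [[31, −30], [15, −14]], giving [a_5, a_4]ᵀ = [[183], [87]].

183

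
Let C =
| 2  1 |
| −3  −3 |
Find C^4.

C^2 = [[1, −1], [3, 6]]
C^3 = [[5, 4], [−12, −15]]
C^4 = [[−2, −7], [21, 33]]

[[−2, −7], [21, 33]]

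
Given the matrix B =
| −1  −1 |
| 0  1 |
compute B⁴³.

[[−1, −1], [0, 1]]

B² = I (check: tr B = 0 and det B = −1), so B⁴³ = B since 43 is odd.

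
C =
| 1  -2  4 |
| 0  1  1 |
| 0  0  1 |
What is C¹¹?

C = I + N where N = [[0, -2, 4], [0, 0, 1], [0, 0, 0]] is strictly upper-triangular, so N³ = 0.
(I + N)¹¹ = I + 11·N + 55·N² = [[1, -22, -66], [0, 1, 11], [0, 0, 1]].

[[1, -22, -66], [0, 1, 11], [0, 0, 1]]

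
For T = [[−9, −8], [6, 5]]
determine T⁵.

tr T = −4 and det T = 3, so the characteristic polynomial is λ² − (−4)λ + (3) with roots −1 and −3.
Eigenvectors give P = [[−1, 4], [1, −3]] with P⁻¹ = [[3, 4], [1, 1]], and T = P·diag(−1, −3)·P⁻¹.
Then T⁵ = P·diag(−1, −243)·P⁻¹ = [[1, −972], [−1, 729]] · [[3, 4], [1, 1]] = [[−969, −968], [726, 725]].

[[−969, −968], [726, 725]]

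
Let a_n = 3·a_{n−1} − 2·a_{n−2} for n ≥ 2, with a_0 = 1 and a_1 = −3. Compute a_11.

−8187

With companion matrix T = [[3, −2], [1, 0]], [a_n, a_{n−1}]ᵀ = T·[a_{n−1}, a_{n−2}]ᵀ, so [a_11, a_10]ᵀ = T^10·[a_1, a_0]ᵀ.
T^10 = [[2047, −2046], [1023, −1022]], giving [a_11, a_10]ᵀ = [[−8187], [−4091]].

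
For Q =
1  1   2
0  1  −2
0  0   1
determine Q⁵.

[[1, 5, −10], [0, 1, −10], [0, 0, 1]]

Q = I + N where N = [[0, 1, 2], [0, 0, −2], [0, 0, 0]] is strictly upper-triangular, so N³ = 0.
(I + N)⁵ = I + 5·N + 10·N² = [[1, 5, −10], [0, 1, −10], [0, 0, 1]].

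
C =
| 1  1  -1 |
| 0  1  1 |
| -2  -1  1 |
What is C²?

[[3, 3, -1], [-2, 0, 2], [-4, -4, 2]]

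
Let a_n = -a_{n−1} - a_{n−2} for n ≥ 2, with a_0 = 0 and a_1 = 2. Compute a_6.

0

With companion matrix Q = [[-1, -1], [1, 0]], [a_n, a_{n−1}]ᵀ = Q·[a_{n−1}, a_{n−2}]ᵀ, so [a_6, a_5]ᵀ = Q^5·[a_1, a_0]ᵀ.
Q^5 = [[0, 1], [-1, -1]], giving [a_6, a_5]ᵀ = [[0], [-2]].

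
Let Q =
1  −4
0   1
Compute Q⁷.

Q = I + N where N = [[0, −4], [0, 0]] is strictly upper-triangular, so N² = 0.
(I + N)⁷ = I + 7·N = [[1, −28], [0, 1]].

[[1, −28], [0, 1]]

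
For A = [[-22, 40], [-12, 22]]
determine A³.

[[-88, 160], [-48, 88]]

tr A = 0 and det A = -4, so the characteristic polynomial is λ² − (0)λ + (-4) with roots -2 and 2.
Eigenvectors give P = [[2, -5], [1, -3]] with P⁻¹ = [[3, -5], [1, -2]], and A = P·diag(-2, 2)·P⁻¹.
Then A³ = P·diag(-8, 8)·P⁻¹ = [[-16, -40], [-8, -24]] · [[3, -5], [1, -2]] = [[-88, 160], [-48, 88]].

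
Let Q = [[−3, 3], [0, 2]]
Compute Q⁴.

[[81, −39], [0, 16]]

Q² = [[9, −3], [0, 4]]
Q³ = [[−27, 21], [0, 8]]
Q⁴ = [[81, −39], [0, 16]]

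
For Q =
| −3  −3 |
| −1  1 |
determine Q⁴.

Q² = [[12, 6], [2, 4]]
Q³ = [[−42, −30], [−10, −2]]
Q⁴ = [[156, 96], [32, 28]]

[[156, 96], [32, 28]]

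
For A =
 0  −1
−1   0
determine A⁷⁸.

A² = I (check: tr A = 0 and det A = −1), so A⁷⁸ = I since 78 is even.

[[1, 0], [0, 1]]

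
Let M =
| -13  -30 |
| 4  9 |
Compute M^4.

tr M = -4 and det M = 3, so the characteristic polynomial is λ² − (-4)λ + (3) with roots -1 and -3.
Eigenvectors give P = [[-5, -3], [2, 1]] with P⁻¹ = [[1, 3], [-2, -5]], and M = P·diag(-1, -3)·P⁻¹.
Then M^4 = P·diag(1, 81)·P⁻¹ = [[-5, -243], [2, 81]] · [[1, 3], [-2, -5]] = [[481, 1200], [-160, -399]].

[[481, 1200], [-160, -399]]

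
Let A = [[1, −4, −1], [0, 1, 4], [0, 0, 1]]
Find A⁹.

A = I + N where N = [[0, −4, −1], [0, 0, 4], [0, 0, 0]] is strictly upper-triangular, so N³ = 0.
(I + N)⁹ = I + 9·N + 36·N² = [[1, −36, −585], [0, 1, 36], [0, 0, 1]].

[[1, −36, −585], [0, 1, 36], [0, 0, 1]]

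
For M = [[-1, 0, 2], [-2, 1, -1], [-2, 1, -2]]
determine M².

[[-3, 2, -6], [2, 0, -3], [4, -1, -1]]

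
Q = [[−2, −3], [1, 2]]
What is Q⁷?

Q² = I (check: tr Q = 0 and det Q = −1), so Q⁷ = Q since 7 is odd.

[[−2, −3], [1, 2]]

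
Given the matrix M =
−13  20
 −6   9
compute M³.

tr M = −4 and det M = 3, so the characteristic polynomial is λ² − (−4)λ + (3) with roots −1 and −3.
Eigenvectors give P = [[−5, 2], [−3, 1]] with P⁻¹ = [[1, −2], [3, −5]], and M = P·diag(−1, −3)·P⁻¹.
Then M³ = P·diag(−1, −27)·P⁻¹ = [[5, −54], [3, −27]] · [[1, −2], [3, −5]] = [[−157, 260], [−78, 129]].

[[−157, 260], [−78, 129]]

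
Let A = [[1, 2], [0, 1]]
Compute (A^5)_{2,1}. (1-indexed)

0

A = I + N where N = [[0, 2], [0, 0]] is strictly upper-triangular, so N^2 = 0.
(I + N)^5 = I + 5·N = [[1, 10], [0, 1]].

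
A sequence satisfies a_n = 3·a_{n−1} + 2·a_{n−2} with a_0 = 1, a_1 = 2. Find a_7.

4516

With companion matrix B = [[3, 2], [1, 0]], [a_n, a_{n−1}]ᵀ = B·[a_{n−1}, a_{n−2}]ᵀ, so [a_7, a_6]ᵀ = B⁶·[a_1, a_0]ᵀ.
B⁶ = [[1763, 990], [495, 278]], giving [a_7, a_6]ᵀ = [[4516], [1268]].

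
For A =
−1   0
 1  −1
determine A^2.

[[1, 0], [−2, 1]]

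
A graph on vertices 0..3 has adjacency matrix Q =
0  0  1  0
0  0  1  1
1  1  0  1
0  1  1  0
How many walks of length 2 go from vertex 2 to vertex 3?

1

The number of length-2 walks from vertex 2 to vertex 3 is entry (2,3) of Q^2, where Q is the adjacency matrix.
Q^2 = [[1, 1, 0, 1], [1, 2, 1, 1], [0, 1, 3, 1], [1, 1, 1, 2]]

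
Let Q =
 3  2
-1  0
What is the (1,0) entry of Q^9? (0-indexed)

-511

tr Q = 3 and det Q = 2, so the characteristic polynomial is λ² − (3)λ + (2) with roots 1 and 2.
Eigenvectors give P = [[-1, 2], [1, -1]] with P⁻¹ = [[1, 2], [1, 1]], and Q = P·diag(1, 2)·P⁻¹.
Then Q^9 = P·diag(1, 512)·P⁻¹ = [[-1, 1024], [1, -512]] · [[1, 2], [1, 1]] = [[1023, 1022], [-511, -510]].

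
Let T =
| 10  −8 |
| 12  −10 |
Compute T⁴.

[[16, 0], [0, 16]]

tr T = 0 and det T = −4, so the characteristic polynomial is λ² − (0)λ + (−4) with roots 2 and −2.
Eigenvectors give P = [[1, −2], [1, −3]] with P⁻¹ = [[3, −2], [1, −1]], and T = P·diag(2, −2)·P⁻¹.
Then T⁴ = P·diag(16, 16)·P⁻¹ = [[16, −32], [16, −48]] · [[3, −2], [1, −1]] = [[16, 0], [0, 16]].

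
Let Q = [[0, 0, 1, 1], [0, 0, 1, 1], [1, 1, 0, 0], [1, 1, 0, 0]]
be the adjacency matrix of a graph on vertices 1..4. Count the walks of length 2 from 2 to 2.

2

The number of length-2 walks from vertex 2 to vertex 2 is entry (2,2) of Q^2, where Q is the adjacency matrix.
Q^2 = [[2, 2, 0, 0], [2, 2, 0, 0], [0, 0, 2, 2], [0, 0, 2, 2]]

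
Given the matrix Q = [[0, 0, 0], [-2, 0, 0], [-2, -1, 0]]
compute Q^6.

[[0, 0, 0], [0, 0, 0], [0, 0, 0]]

Q is strictly triangular, hence nilpotent: Q^3 = 0, so Q^6 = 0.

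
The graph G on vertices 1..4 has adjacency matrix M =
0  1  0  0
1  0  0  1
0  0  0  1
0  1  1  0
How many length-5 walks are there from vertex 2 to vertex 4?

The number of length-5 walks from vertex 2 to vertex 4 is entry (2,4) of M⁵, where M is the adjacency matrix.
M² = [[1, 0, 0, 1], [0, 2, 1, 0], [0, 1, 1, 0], [1, 0, 0, 2]]
M³ = [[0, 2, 1, 0], [2, 0, 0, 3], [1, 0, 0, 2], [0, 3, 2, 0]]
M⁴ = [[2, 0, 0, 3], [0, 5, 3, 0], [0, 3, 2, 0], [3, 0, 0, 5]]
M⁵ = [[0, 5, 3, 0], [5, 0, 0, 8], [3, 0, 0, 5], [0, 8, 5, 0]]

8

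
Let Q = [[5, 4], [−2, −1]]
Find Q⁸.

tr Q = 4 and det Q = 3, so the characteristic polynomial is λ² − (4)λ + (3) with roots 3 and 1.
Eigenvectors give P = [[2, −1], [−1, 1]] with P⁻¹ = [[1, 1], [1, 2]], and Q = P·diag(3, 1)·P⁻¹.
Then Q⁸ = P·diag(6561, 1)·P⁻¹ = [[13122, −1], [−6561, 1]] · [[1, 1], [1, 2]] = [[13121, 13120], [−6560, −6559]].

[[13121, 13120], [−6560, −6559]]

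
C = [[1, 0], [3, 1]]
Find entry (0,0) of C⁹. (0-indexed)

1

C = I + N where N = [[0, 0], [3, 0]] is strictly lower-triangular, so N² = 0.
(I + N)⁹ = I + 9·N = [[1, 0], [27, 1]].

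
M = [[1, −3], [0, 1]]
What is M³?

[[1, −9], [0, 1]]

M² = [[1, −6], [0, 1]]
M³ = [[1, −9], [0, 1]]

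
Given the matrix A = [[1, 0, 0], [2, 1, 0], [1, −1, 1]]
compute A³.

[[1, 0, 0], [6, 1, 0], [−3, −3, 1]]

A = I + N where N = [[0, 0, 0], [2, 0, 0], [1, −1, 0]] is strictly lower-triangular, so N³ = 0.
(I + N)³ = I + 3·N + 3·N² = [[1, 0, 0], [6, 1, 0], [−3, −3, 1]].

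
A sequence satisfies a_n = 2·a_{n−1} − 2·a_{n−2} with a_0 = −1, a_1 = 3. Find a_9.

With companion matrix Q = [[2, −2], [1, 0]], [a_n, a_{n−1}]ᵀ = Q·[a_{n−1}, a_{n−2}]ᵀ, so [a_9, a_8]ᵀ = Q⁸·[a_1, a_0]ᵀ.
Q⁸ = [[16, 0], [0, 16]], giving [a_9, a_8]ᵀ = [[48], [−16]].

48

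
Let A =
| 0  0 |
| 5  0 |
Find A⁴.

[[0, 0], [0, 0]]

A is strictly triangular, hence nilpotent: A² = 0, so A⁴ = 0.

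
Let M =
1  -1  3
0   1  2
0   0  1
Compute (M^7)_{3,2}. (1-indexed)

0

M = I + N where N = [[0, -1, 3], [0, 0, 2], [0, 0, 0]] is strictly upper-triangular, so N^3 = 0.
(I + N)^7 = I + 7·N + 21·N^2 = [[1, -7, -21], [0, 1, 14], [0, 0, 1]].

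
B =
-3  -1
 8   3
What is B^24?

[[1, 0], [0, 1]]

B² = I (check: tr B = 0 and det B = -1), so B^24 = I since 24 is even.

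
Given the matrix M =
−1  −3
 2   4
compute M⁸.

[[−509, −765], [510, 766]]

tr M = 3 and det M = 2, so the characteristic polynomial is λ² − (3)λ + (2) with roots 2 and 1.
Eigenvectors give P = [[1, −3], [−1, 2]] with P⁻¹ = [[−2, −3], [−1, −1]], and M = P·diag(2, 1)·P⁻¹.
Then M⁸ = P·diag(256, 1)·P⁻¹ = [[256, −3], [−256, 2]] · [[−2, −3], [−1, −1]] = [[−509, −765], [510, 766]].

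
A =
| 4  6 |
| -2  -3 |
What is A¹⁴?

A² = A (a projection; rank 1, trace 1), so A¹⁴ = A.

[[4, 6], [-2, -3]]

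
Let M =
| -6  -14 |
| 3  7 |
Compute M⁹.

M² = M (a projection; rank 1, trace 1), so M⁹ = M.

[[-6, -14], [3, 7]]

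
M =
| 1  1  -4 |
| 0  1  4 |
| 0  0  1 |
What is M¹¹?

M = I + N where N = [[0, 1, -4], [0, 0, 4], [0, 0, 0]] is strictly upper-triangular, so N³ = 0.
(I + N)¹¹ = I + 11·N + 55·N² = [[1, 11, 176], [0, 1, 44], [0, 0, 1]].

[[1, 11, 176], [0, 1, 44], [0, 0, 1]]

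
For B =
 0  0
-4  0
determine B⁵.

[[0, 0], [0, 0]]

B is strictly triangular, hence nilpotent: B² = 0, so B⁵ = 0.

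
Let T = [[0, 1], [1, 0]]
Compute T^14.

T² = I (check: tr T = 0 and det T = −1), so T^14 = I since 14 is even.

[[1, 0], [0, 1]]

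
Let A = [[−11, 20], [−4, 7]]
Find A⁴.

[[401, −800], [160, −319]]

tr A = −4 and det A = 3, so the characteristic polynomial is λ² − (−4)λ + (3) with roots −3 and −1.
Eigenvectors give P = [[5, 2], [2, 1]] with P⁻¹ = [[1, −2], [−2, 5]], and A = P·diag(−3, −1)·P⁻¹.
Then A⁴ = P·diag(81, 1)·P⁻¹ = [[405, 2], [162, 1]] · [[1, −2], [−2, 5]] = [[401, −800], [160, −319]].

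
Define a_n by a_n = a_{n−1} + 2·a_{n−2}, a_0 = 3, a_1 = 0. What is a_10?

1026

With companion matrix C = [[1, 2], [1, 0]], [a_n, a_{n−1}]ᵀ = C·[a_{n−1}, a_{n−2}]ᵀ, so [a_10, a_9]ᵀ = C^9·[a_1, a_0]ᵀ.
C^9 = [[341, 342], [171, 170]], giving [a_10, a_9]ᵀ = [[1026], [510]].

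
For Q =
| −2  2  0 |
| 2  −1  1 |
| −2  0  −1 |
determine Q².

[[8, −6, 2], [−8, 5, −2], [6, −4, 1]]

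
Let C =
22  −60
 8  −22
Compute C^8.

[[256, 0], [0, 256]]

tr C = 0 and det C = −4, so the characteristic polynomial is λ² − (0)λ + (−4) with roots 2 and −2.
Eigenvectors give P = [[3, −5], [1, −2]] with P⁻¹ = [[2, −5], [1, −3]], and C = P·diag(2, −2)·P⁻¹.
Then C^8 = P·diag(256, 256)·P⁻¹ = [[768, −1280], [256, −512]] · [[2, −5], [1, −3]] = [[256, 0], [0, 256]].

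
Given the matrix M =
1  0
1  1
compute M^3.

[[1, 0], [3, 1]]

M = I + N where N = [[0, 0], [1, 0]] is strictly lower-triangular, so N^2 = 0.
(I + N)^3 = I + 3·N = [[1, 0], [3, 1]].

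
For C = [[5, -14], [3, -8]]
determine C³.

[[41, -98], [21, -50]]

tr C = -3 and det C = 2, so the characteristic polynomial is λ² − (-3)λ + (2) with roots -2 and -1.
Eigenvectors give P = [[2, 7], [1, 3]] with P⁻¹ = [[-3, 7], [1, -2]], and C = P·diag(-2, -1)·P⁻¹.
Then C³ = P·diag(-8, -1)·P⁻¹ = [[-16, -7], [-8, -3]] · [[-3, 7], [1, -2]] = [[41, -98], [21, -50]].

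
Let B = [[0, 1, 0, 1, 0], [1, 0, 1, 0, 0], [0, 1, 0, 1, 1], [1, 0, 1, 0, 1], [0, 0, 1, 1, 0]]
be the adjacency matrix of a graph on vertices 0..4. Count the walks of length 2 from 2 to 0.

The number of length-2 walks from vertex 2 to vertex 0 is entry (2,0) of B^2, where B is the adjacency matrix.
B^2 = [[2, 0, 2, 0, 1], [0, 2, 0, 2, 1], [2, 0, 3, 1, 1], [0, 2, 1, 3, 1], [1, 1, 1, 1, 2]]

2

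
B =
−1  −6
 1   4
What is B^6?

[[−125, −378], [63, 190]]

tr B = 3 and det B = 2, so the characteristic polynomial is λ² − (3)λ + (2) with roots 1 and 2.
Eigenvectors give P = [[3, −2], [−1, 1]] with P⁻¹ = [[1, 2], [1, 3]], and B = P·diag(1, 2)·P⁻¹.
Then B^6 = P·diag(1, 64)·P⁻¹ = [[3, −128], [−1, 64]] · [[1, 2], [1, 3]] = [[−125, −378], [63, 190]].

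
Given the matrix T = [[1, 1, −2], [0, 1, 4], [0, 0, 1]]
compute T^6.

[[1, 6, 48], [0, 1, 24], [0, 0, 1]]

T = I + N where N = [[0, 1, −2], [0, 0, 4], [0, 0, 0]] is strictly upper-triangular, so N^3 = 0.
(I + N)^6 = I + 6·N + 15·N^2 = [[1, 6, 48], [0, 1, 24], [0, 0, 1]].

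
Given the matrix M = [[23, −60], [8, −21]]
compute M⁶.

[[4369, −10920], [1456, −3639]]

tr M = 2 and det M = −3, so the characteristic polynomial is λ² − (2)λ + (−3) with roots −1 and 3.
Eigenvectors give P = [[−5, 3], [−2, 1]] with P⁻¹ = [[1, −3], [2, −5]], and M = P·diag(−1, 3)·P⁻¹.
Then M⁶ = P·diag(1, 729)·P⁻¹ = [[−5, 2187], [−2, 729]] · [[1, −3], [2, −5]] = [[4369, −10920], [1456, −3639]].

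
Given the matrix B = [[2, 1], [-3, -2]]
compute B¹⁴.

[[1, 0], [0, 1]]

B² = I (check: tr B = 0 and det B = -1), so B¹⁴ = I since 14 is even.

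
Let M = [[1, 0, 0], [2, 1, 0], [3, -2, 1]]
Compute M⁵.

M = I + N where N = [[0, 0, 0], [2, 0, 0], [3, -2, 0]] is strictly lower-triangular, so N³ = 0.
(I + N)⁵ = I + 5·N + 10·N² = [[1, 0, 0], [10, 1, 0], [-25, -10, 1]].

[[1, 0, 0], [10, 1, 0], [-25, -10, 1]]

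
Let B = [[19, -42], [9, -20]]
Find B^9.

tr B = -1 and det B = -2, so the characteristic polynomial is λ² − (-1)λ + (-2) with roots -2 and 1.
Eigenvectors give P = [[2, 7], [1, 3]] with P⁻¹ = [[-3, 7], [1, -2]], and B = P·diag(-2, 1)·P⁻¹.
Then B^9 = P·diag(-512, 1)·P⁻¹ = [[-1024, 7], [-512, 3]] · [[-3, 7], [1, -2]] = [[3079, -7182], [1539, -3590]].

[[3079, -7182], [1539, -3590]]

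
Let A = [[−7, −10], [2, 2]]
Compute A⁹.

tr A = −5 and det A = 6, so the characteristic polynomial is λ² − (−5)λ + (6) with roots −3 and −2.
Eigenvectors give P = [[5, −2], [−2, 1]] with P⁻¹ = [[1, 2], [2, 5]], and A = P·diag(−3, −2)·P⁻¹.
Then A⁹ = P·diag(−19683, −512)·P⁻¹ = [[−98415, 1024], [39366, −512]] · [[1, 2], [2, 5]] = [[−96367, −191710], [38342, 76172]].

[[−96367, −191710], [38342, 76172]]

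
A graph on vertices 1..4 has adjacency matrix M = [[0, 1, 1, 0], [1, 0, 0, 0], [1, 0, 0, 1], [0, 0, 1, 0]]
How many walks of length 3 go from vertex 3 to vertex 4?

The number of length-3 walks from vertex 3 to vertex 4 is entry (3,4) of M³, where M is the adjacency matrix.
M² = [[2, 0, 0, 1], [0, 1, 1, 0], [0, 1, 2, 0], [1, 0, 0, 1]]
M³ = [[0, 2, 3, 0], [2, 0, 0, 1], [3, 0, 0, 2], [0, 1, 2, 0]]

2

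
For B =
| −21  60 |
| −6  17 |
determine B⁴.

tr B = −4 and det B = 3, so the characteristic polynomial is λ² − (−4)λ + (3) with roots −3 and −1.
Eigenvectors give P = [[10, 3], [3, 1]] with P⁻¹ = [[1, −3], [−3, 10]], and B = P·diag(−3, −1)·P⁻¹.
Then B⁴ = P·diag(81, 1)·P⁻¹ = [[810, 3], [243, 1]] · [[1, −3], [−3, 10]] = [[801, −2400], [240, −719]].

[[801, −2400], [240, −719]]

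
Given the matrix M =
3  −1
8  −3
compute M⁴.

M² = I (check: tr M = 0 and det M = −1), so M⁴ = I since 4 is even.

[[1, 0], [0, 1]]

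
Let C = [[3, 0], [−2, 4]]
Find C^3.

[[27, 0], [−74, 64]]

C^2 = [[9, 0], [−14, 16]]
C^3 = [[27, 0], [−74, 64]]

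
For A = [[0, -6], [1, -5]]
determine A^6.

[[-1266, 3990], [-665, 2059]]

tr A = -5 and det A = 6, so the characteristic polynomial is λ² − (-5)λ + (6) with roots -3 and -2.
Eigenvectors give P = [[-2, 3], [-1, 1]] with P⁻¹ = [[1, -3], [1, -2]], and A = P·diag(-3, -2)·P⁻¹.
Then A^6 = P·diag(729, 64)·P⁻¹ = [[-1458, 192], [-729, 64]] · [[1, -3], [1, -2]] = [[-1266, 3990], [-665, 2059]].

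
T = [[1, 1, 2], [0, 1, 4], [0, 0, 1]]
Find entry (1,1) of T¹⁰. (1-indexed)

1

T = I + N where N = [[0, 1, 2], [0, 0, 4], [0, 0, 0]] is strictly upper-triangular, so N³ = 0.
(I + N)¹⁰ = I + 10·N + 45·N² = [[1, 10, 200], [0, 1, 40], [0, 0, 1]].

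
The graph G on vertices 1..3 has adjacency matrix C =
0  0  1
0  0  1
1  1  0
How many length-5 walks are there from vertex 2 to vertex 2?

0

The number of length-5 walks from vertex 2 to vertex 2 is entry (2,2) of C⁵, where C is the adjacency matrix.
C² = [[1, 1, 0], [1, 1, 0], [0, 0, 2]]
C³ = [[0, 0, 2], [0, 0, 2], [2, 2, 0]]
C⁴ = [[2, 2, 0], [2, 2, 0], [0, 0, 4]]
C⁵ = [[0, 0, 4], [0, 0, 4], [4, 4, 0]]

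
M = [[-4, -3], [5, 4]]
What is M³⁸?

[[1, 0], [0, 1]]

M² = I (check: tr M = 0 and det M = -1), so M³⁸ = I since 38 is even.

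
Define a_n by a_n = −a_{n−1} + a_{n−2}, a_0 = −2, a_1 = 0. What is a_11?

With companion matrix Q = [[−1, 1], [1, 0]], [a_n, a_{n−1}]ᵀ = Q·[a_{n−1}, a_{n−2}]ᵀ, so [a_11, a_10]ᵀ = Q¹⁰·[a_1, a_0]ᵀ.
Q¹⁰ = [[89, −55], [−55, 34]], giving [a_11, a_10]ᵀ = [[110], [−68]].

110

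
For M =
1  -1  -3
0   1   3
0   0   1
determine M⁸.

M = I + N where N = [[0, -1, -3], [0, 0, 3], [0, 0, 0]] is strictly upper-triangular, so N³ = 0.
(I + N)⁸ = I + 8·N + 28·N² = [[1, -8, -108], [0, 1, 24], [0, 0, 1]].

[[1, -8, -108], [0, 1, 24], [0, 0, 1]]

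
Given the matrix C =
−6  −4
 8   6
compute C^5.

[[−96, −64], [128, 96]]

tr C = 0 and det C = −4, so the characteristic polynomial is λ² − (0)λ + (−4) with roots 2 and −2.
Eigenvectors give P = [[−1, −1], [2, 1]] with P⁻¹ = [[1, 1], [−2, −1]], and C = P·diag(2, −2)·P⁻¹.
Then C^5 = P·diag(32, −32)·P⁻¹ = [[−32, 32], [64, −32]] · [[1, 1], [−2, −1]] = [[−96, −64], [128, 96]].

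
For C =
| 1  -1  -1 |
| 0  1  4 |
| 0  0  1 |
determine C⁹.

C = I + N where N = [[0, -1, -1], [0, 0, 4], [0, 0, 0]] is strictly upper-triangular, so N³ = 0.
(I + N)⁹ = I + 9·N + 36·N² = [[1, -9, -153], [0, 1, 36], [0, 0, 1]].

[[1, -9, -153], [0, 1, 36], [0, 0, 1]]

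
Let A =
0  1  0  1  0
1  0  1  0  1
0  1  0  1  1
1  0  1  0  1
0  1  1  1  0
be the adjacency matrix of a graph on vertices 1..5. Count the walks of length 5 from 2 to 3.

51

The number of length-5 walks from vertex 2 to vertex 3 is entry (2,3) of A⁵, where A is the adjacency matrix.
A² = [[2, 0, 2, 0, 2], [0, 3, 1, 3, 1], [2, 1, 3, 1, 2], [0, 3, 1, 3, 1], [2, 1, 2, 1, 3]]
A³ = [[0, 6, 2, 6, 2], [6, 2, 7, 2, 7], [2, 7, 4, 7, 5], [6, 2, 7, 2, 7], [2, 7, 5, 7, 4]]
A⁴ = [[12, 4, 14, 4, 14], [4, 20, 11, 20, 11], [14, 11, 19, 11, 18], [4, 20, 11, 20, 11], [14, 11, 18, 11, 19]]
A⁵ = [[8, 40, 22, 40, 22], [40, 26, 51, 26, 51], [22, 51, 40, 51, 41], [40, 26, 51, 26, 51], [22, 51, 41, 51, 40]]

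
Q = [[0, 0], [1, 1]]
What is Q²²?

[[0, 0], [1, 1]]

Q² = Q (a projection; rank 1, trace 1), so Q²² = Q.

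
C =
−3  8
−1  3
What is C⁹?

[[−3, 8], [−1, 3]]

C² = I (check: tr C = 0 and det C = −1), so C⁹ = C since 9 is odd.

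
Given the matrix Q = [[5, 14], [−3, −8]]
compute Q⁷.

tr Q = −3 and det Q = 2, so the characteristic polynomial is λ² − (−3)λ + (2) with roots −1 and −2.
Eigenvectors give P = [[7, −2], [−3, 1]] with P⁻¹ = [[1, 2], [3, 7]], and Q = P·diag(−1, −2)·P⁻¹.
Then Q⁷ = P·diag(−1, −128)·P⁻¹ = [[−7, 256], [3, −128]] · [[1, 2], [3, 7]] = [[761, 1778], [−381, −890]].

[[761, 1778], [−381, −890]]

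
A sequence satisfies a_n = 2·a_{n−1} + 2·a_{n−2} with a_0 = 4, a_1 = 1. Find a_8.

With companion matrix T = [[2, 2], [1, 0]], [a_n, a_{n−1}]ᵀ = T·[a_{n−1}, a_{n−2}]ᵀ, so [a_8, a_7]ᵀ = T⁷·[a_1, a_0]ᵀ.
T⁷ = [[896, 656], [328, 240]], giving [a_8, a_7]ᵀ = [[3520], [1288]].

3520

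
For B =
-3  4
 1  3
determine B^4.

B^2 = [[13, 0], [0, 13]]
B^3 = [[-39, 52], [13, 39]]
B^4 = [[169, 0], [0, 169]]

[[169, 0], [0, 169]]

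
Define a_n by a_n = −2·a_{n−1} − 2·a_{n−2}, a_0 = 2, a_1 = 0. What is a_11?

With companion matrix M = [[−2, −2], [1, 0]], [a_n, a_{n−1}]ᵀ = M·[a_{n−1}, a_{n−2}]ᵀ, so [a_11, a_10]ᵀ = M¹⁰·[a_1, a_0]ᵀ.
M¹⁰ = [[32, 64], [−32, −32]], giving [a_11, a_10]ᵀ = [[128], [−64]].

128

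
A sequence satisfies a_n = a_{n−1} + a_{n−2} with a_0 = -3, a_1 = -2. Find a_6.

With companion matrix T = [[1, 1], [1, 0]], [a_n, a_{n−1}]ᵀ = T·[a_{n−1}, a_{n−2}]ᵀ, so [a_6, a_5]ᵀ = T⁵·[a_1, a_0]ᵀ.
T⁵ = [[8, 5], [5, 3]], giving [a_6, a_5]ᵀ = [[-31], [-19]].

-31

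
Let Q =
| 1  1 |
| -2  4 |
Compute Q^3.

[[-11, 19], [-38, 46]]

tr Q = 5 and det Q = 6, so the characteristic polynomial is λ² − (5)λ + (6) with roots 2 and 3.
Eigenvectors give P = [[1, 1], [1, 2]] with P⁻¹ = [[2, -1], [-1, 1]], and Q = P·diag(2, 3)·P⁻¹.
Then Q^3 = P·diag(8, 27)·P⁻¹ = [[8, 27], [8, 54]] · [[2, -1], [-1, 1]] = [[-11, 19], [-38, 46]].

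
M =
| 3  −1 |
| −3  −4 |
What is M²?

[[12, 1], [3, 19]]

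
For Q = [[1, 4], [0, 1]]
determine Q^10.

Q = I + N where N = [[0, 4], [0, 0]] is strictly upper-triangular, so N^2 = 0.
(I + N)^10 = I + 10·N = [[1, 40], [0, 1]].

[[1, 40], [0, 1]]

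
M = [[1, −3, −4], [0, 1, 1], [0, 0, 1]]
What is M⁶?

[[1, −18, −69], [0, 1, 6], [0, 0, 1]]

M = I + N where N = [[0, −3, −4], [0, 0, 1], [0, 0, 0]] is strictly upper-triangular, so N³ = 0.
(I + N)⁶ = I + 6·N + 15·N² = [[1, −18, −69], [0, 1, 6], [0, 0, 1]].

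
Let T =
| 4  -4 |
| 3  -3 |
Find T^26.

[[4, -4], [3, -3]]

T² = T (a projection; rank 1, trace 1), so T^26 = T.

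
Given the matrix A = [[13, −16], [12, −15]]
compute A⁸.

[[−19679, 26240], [−19680, 26241]]

tr A = −2 and det A = −3, so the characteristic polynomial is λ² − (−2)λ + (−3) with roots −3 and 1.
Eigenvectors give P = [[1, 4], [1, 3]] with P⁻¹ = [[−3, 4], [1, −1]], and A = P·diag(−3, 1)·P⁻¹.
Then A⁸ = P·diag(6561, 1)·P⁻¹ = [[6561, 4], [6561, 3]] · [[−3, 4], [1, −1]] = [[−19679, 26240], [−19680, 26241]].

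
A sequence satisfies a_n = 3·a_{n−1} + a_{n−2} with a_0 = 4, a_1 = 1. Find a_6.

796

With companion matrix A = [[3, 1], [1, 0]], [a_n, a_{n−1}]ᵀ = A·[a_{n−1}, a_{n−2}]ᵀ, so [a_6, a_5]ᵀ = A^5·[a_1, a_0]ᵀ.
A^5 = [[360, 109], [109, 33]], giving [a_6, a_5]ᵀ = [[796], [241]].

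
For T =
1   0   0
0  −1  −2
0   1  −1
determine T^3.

T^2 = [[1, 0, 0], [0, −1, 4], [0, −2, −1]]
T^3 = [[1, 0, 0], [0, 5, −2], [0, 1, 5]]

[[1, 0, 0], [0, 5, −2], [0, 1, 5]]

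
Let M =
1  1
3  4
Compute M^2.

[[4, 5], [15, 19]]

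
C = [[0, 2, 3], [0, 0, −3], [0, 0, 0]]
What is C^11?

[[0, 0, 0], [0, 0, 0], [0, 0, 0]]

C is strictly triangular, hence nilpotent: C^3 = 0, so C^11 = 0.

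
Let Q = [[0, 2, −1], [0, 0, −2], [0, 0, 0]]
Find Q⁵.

[[0, 0, 0], [0, 0, 0], [0, 0, 0]]

Q is strictly triangular, hence nilpotent: Q³ = 0, so Q⁵ = 0.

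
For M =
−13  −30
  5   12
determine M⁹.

tr M = −1 and det M = −6, so the characteristic polynomial is λ² − (−1)λ + (−6) with roots 2 and −3.
Eigenvectors give P = [[−2, 3], [1, −1]] with P⁻¹ = [[1, 3], [1, 2]], and M = P·diag(2, −3)·P⁻¹.
Then M⁹ = P·diag(512, −19683)·P⁻¹ = [[−1024, −59049], [512, 19683]] · [[1, 3], [1, 2]] = [[−60073, −121170], [20195, 40902]].

[[−60073, −121170], [20195, 40902]]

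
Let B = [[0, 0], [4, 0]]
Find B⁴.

B is strictly triangular, hence nilpotent: B² = 0, so B⁴ = 0.

[[0, 0], [0, 0]]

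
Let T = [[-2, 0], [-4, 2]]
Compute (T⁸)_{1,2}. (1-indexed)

0

tr T = 0 and det T = -4, so the characteristic polynomial is λ² − (0)λ + (-4) with roots 2 and -2.
Eigenvectors give P = [[0, 1], [-1, 1]] with P⁻¹ = [[1, -1], [1, 0]], and T = P·diag(2, -2)·P⁻¹.
Then T⁸ = P·diag(256, 256)·P⁻¹ = [[0, 256], [-256, 256]] · [[1, -1], [1, 0]] = [[256, 0], [0, 256]].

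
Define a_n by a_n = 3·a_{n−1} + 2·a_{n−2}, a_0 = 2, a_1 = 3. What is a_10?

328393

With companion matrix M = [[3, 2], [1, 0]], [a_n, a_{n−1}]ᵀ = M·[a_{n−1}, a_{n−2}]ᵀ, so [a_10, a_9]ᵀ = M⁹·[a_1, a_0]ᵀ.
M⁹ = [[79647, 44726], [22363, 12558]], giving [a_10, a_9]ᵀ = [[328393], [92205]].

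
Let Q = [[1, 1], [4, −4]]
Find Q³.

[[−7, 17], [68, −92]]

Q² = [[5, −3], [−12, 20]]
Q³ = [[−7, 17], [68, −92]]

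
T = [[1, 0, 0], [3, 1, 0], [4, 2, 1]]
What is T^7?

[[1, 0, 0], [21, 1, 0], [154, 14, 1]]

T = I + N where N = [[0, 0, 0], [3, 0, 0], [4, 2, 0]] is strictly lower-triangular, so N^3 = 0.
(I + N)^7 = I + 7·N + 21·N^2 = [[1, 0, 0], [21, 1, 0], [154, 14, 1]].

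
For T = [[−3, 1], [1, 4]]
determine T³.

[[−29, 14], [14, 69]]

T² = [[10, 1], [1, 17]]
T³ = [[−29, 14], [14, 69]]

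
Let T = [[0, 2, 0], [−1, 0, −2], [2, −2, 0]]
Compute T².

[[−2, 0, −4], [−4, 2, 0], [2, 4, 4]]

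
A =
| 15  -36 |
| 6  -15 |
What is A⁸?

tr A = 0 and det A = -9, so the characteristic polynomial is λ² − (0)λ + (-9) with roots -3 and 3.
Eigenvectors give P = [[-2, 3], [-1, 1]] with P⁻¹ = [[1, -3], [1, -2]], and A = P·diag(-3, 3)·P⁻¹.
Then A⁸ = P·diag(6561, 6561)·P⁻¹ = [[-13122, 19683], [-6561, 6561]] · [[1, -3], [1, -2]] = [[6561, 0], [0, 6561]].

[[6561, 0], [0, 6561]]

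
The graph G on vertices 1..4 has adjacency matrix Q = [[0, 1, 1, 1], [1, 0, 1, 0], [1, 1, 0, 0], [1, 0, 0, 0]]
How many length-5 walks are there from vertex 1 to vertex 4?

The number of length-5 walks from vertex 1 to vertex 4 is entry (1,4) of Q^5, where Q is the adjacency matrix.
Q^2 = [[3, 1, 1, 0], [1, 2, 1, 1], [1, 1, 2, 1], [0, 1, 1, 1]]
Q^3 = [[2, 4, 4, 3], [4, 2, 3, 1], [4, 3, 2, 1], [3, 1, 1, 0]]
Q^4 = [[11, 6, 6, 2], [6, 7, 6, 4], [6, 6, 7, 4], [2, 4, 4, 3]]
Q^5 = [[14, 17, 17, 11], [17, 12, 13, 6], [17, 13, 12, 6], [11, 6, 6, 2]]

11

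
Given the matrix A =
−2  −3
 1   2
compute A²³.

[[−2, −3], [1, 2]]

A² = I (check: tr A = 0 and det A = −1), so A²³ = A since 23 is odd.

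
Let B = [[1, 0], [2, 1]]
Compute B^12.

B = I + N where N = [[0, 0], [2, 0]] is strictly lower-triangular, so N^2 = 0.
(I + N)^12 = I + 12·N = [[1, 0], [24, 1]].

[[1, 0], [24, 1]]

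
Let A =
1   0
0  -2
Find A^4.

[[1, 0], [0, 16]]

A^2 = [[1, 0], [0, 4]]
A^3 = [[1, 0], [0, -8]]
A^4 = [[1, 0], [0, 16]]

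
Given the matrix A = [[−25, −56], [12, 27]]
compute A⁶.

tr A = 2 and det A = −3, so the characteristic polynomial is λ² − (2)λ + (−3) with roots 3 and −1.
Eigenvectors give P = [[2, 7], [−1, −3]] with P⁻¹ = [[−3, −7], [1, 2]], and A = P·diag(3, −1)·P⁻¹.
Then A⁶ = P·diag(729, 1)·P⁻¹ = [[1458, 7], [−729, −3]] · [[−3, −7], [1, 2]] = [[−4367, −10192], [2184, 5097]].

[[−4367, −10192], [2184, 5097]]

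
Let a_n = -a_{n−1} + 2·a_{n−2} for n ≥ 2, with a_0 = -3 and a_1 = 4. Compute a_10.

With companion matrix M = [[-1, 2], [1, 0]], [a_n, a_{n−1}]ᵀ = M·[a_{n−1}, a_{n−2}]ᵀ, so [a_10, a_9]ᵀ = M⁹·[a_1, a_0]ᵀ.
M⁹ = [[-341, 342], [171, -170]], giving [a_10, a_9]ᵀ = [[-2390], [1194]].

-2390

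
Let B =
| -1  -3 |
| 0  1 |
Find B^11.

[[-1, -3], [0, 1]]

B² = I (check: tr B = 0 and det B = -1), so B^11 = B since 11 is odd.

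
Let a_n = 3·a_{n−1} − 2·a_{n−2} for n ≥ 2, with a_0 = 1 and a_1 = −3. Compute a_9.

With companion matrix Q = [[3, −2], [1, 0]], [a_n, a_{n−1}]ᵀ = Q·[a_{n−1}, a_{n−2}]ᵀ, so [a_9, a_8]ᵀ = Q^8·[a_1, a_0]ᵀ.
Q^8 = [[511, −510], [255, −254]], giving [a_9, a_8]ᵀ = [[−2043], [−1019]].

−2043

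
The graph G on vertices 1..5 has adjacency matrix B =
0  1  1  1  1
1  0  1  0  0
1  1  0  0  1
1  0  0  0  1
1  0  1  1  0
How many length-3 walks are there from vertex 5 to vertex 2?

The number of length-3 walks from vertex 5 to vertex 2 is entry (5,2) of B^3, where B is the adjacency matrix.
B^2 = [[4, 1, 2, 1, 2], [1, 2, 1, 1, 2], [2, 1, 3, 2, 1], [1, 1, 2, 2, 1], [2, 2, 1, 1, 3]]
B^3 = [[6, 6, 7, 6, 7], [6, 2, 5, 3, 3], [7, 5, 4, 3, 7], [6, 3, 3, 2, 5], [7, 3, 7, 5, 4]]

3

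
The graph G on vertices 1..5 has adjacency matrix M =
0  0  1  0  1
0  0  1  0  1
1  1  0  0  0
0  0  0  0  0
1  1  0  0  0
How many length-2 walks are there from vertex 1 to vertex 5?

The number of length-2 walks from vertex 1 to vertex 5 is entry (1,5) of M², where M is the adjacency matrix.
M² = [[2, 2, 0, 0, 0], [2, 2, 0, 0, 0], [0, 0, 2, 0, 2], [0, 0, 0, 0, 0], [0, 0, 2, 0, 2]]

0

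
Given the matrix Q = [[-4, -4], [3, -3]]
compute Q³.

[[68, -100], [75, 93]]

Q² = [[4, 28], [-21, -3]]
Q³ = [[68, -100], [75, 93]]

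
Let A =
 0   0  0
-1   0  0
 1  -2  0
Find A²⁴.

A is strictly triangular, hence nilpotent: A³ = 0, so A²⁴ = 0.

[[0, 0, 0], [0, 0, 0], [0, 0, 0]]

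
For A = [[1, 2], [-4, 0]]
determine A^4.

[[41, -30], [60, 56]]

A^2 = [[-7, 2], [-4, -8]]
A^3 = [[-15, -14], [28, -8]]
A^4 = [[41, -30], [60, 56]]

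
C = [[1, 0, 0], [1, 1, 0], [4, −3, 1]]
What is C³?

[[1, 0, 0], [3, 1, 0], [3, −9, 1]]

C = I + N where N = [[0, 0, 0], [1, 0, 0], [4, −3, 0]] is strictly lower-triangular, so N³ = 0.
(I + N)³ = I + 3·N + 3·N² = [[1, 0, 0], [3, 1, 0], [3, −9, 1]].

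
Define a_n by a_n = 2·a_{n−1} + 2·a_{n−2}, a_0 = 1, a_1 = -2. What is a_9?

With companion matrix B = [[2, 2], [1, 0]], [a_n, a_{n−1}]ᵀ = B·[a_{n−1}, a_{n−2}]ᵀ, so [a_9, a_8]ᵀ = B^8·[a_1, a_0]ᵀ.
B^8 = [[2448, 1792], [896, 656]], giving [a_9, a_8]ᵀ = [[-3104], [-1136]].

-3104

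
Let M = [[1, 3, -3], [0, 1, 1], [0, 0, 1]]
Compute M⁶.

M = I + N where N = [[0, 3, -3], [0, 0, 1], [0, 0, 0]] is strictly upper-triangular, so N³ = 0.
(I + N)⁶ = I + 6·N + 15·N² = [[1, 18, 27], [0, 1, 6], [0, 0, 1]].

[[1, 18, 27], [0, 1, 6], [0, 0, 1]]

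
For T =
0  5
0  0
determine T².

[[0, 0], [0, 0]]

T is strictly triangular, hence nilpotent: T² = 0, so T² = 0.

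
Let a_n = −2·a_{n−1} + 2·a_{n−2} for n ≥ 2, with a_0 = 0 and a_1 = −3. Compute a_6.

360

With companion matrix A = [[−2, 2], [1, 0]], [a_n, a_{n−1}]ᵀ = A·[a_{n−1}, a_{n−2}]ᵀ, so [a_6, a_5]ᵀ = A⁵·[a_1, a_0]ᵀ.
A⁵ = [[−120, 88], [44, −32]], giving [a_6, a_5]ᵀ = [[360], [−132]].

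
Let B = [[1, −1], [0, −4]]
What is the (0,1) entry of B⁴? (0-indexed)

51

B² = [[1, 3], [0, 16]]
B³ = [[1, −13], [0, −64]]
B⁴ = [[1, 51], [0, 256]]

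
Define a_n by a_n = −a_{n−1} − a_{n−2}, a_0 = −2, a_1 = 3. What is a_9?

−2

With companion matrix B = [[−1, −1], [1, 0]], [a_n, a_{n−1}]ᵀ = B·[a_{n−1}, a_{n−2}]ᵀ, so [a_9, a_8]ᵀ = B^8·[a_1, a_0]ᵀ.
B^8 = [[0, 1], [−1, −1]], giving [a_9, a_8]ᵀ = [[−2], [−1]].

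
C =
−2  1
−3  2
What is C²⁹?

C² = I (check: tr C = 0 and det C = −1), so C²⁹ = C since 29 is odd.

[[−2, 1], [−3, 2]]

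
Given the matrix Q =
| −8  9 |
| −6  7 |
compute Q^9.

tr Q = −1 and det Q = −2, so the characteristic polynomial is λ² − (−1)λ + (−2) with roots −2 and 1.
Eigenvectors give P = [[3, 1], [2, 1]] with P⁻¹ = [[1, −1], [−2, 3]], and Q = P·diag(−2, 1)·P⁻¹.
Then Q^9 = P·diag(−512, 1)·P⁻¹ = [[−1536, 1], [−1024, 1]] · [[1, −1], [−2, 3]] = [[−1538, 1539], [−1026, 1027]].

[[−1538, 1539], [−1026, 1027]]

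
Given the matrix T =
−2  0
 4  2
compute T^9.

tr T = 0 and det T = −4, so the characteristic polynomial is λ² − (0)λ + (−4) with roots 2 and −2.
Eigenvectors give P = [[0, −1], [−1, 1]] with P⁻¹ = [[−1, −1], [−1, 0]], and T = P·diag(2, −2)·P⁻¹.
Then T^9 = P·diag(512, −512)·P⁻¹ = [[0, 512], [−512, −512]] · [[−1, −1], [−1, 0]] = [[−512, 0], [1024, 512]].

[[−512, 0], [1024, 512]]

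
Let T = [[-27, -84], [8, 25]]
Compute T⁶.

[[5097, 15288], [-1456, -4367]]

tr T = -2 and det T = -3, so the characteristic polynomial is λ² − (-2)λ + (-3) with roots -3 and 1.
Eigenvectors give P = [[7, -3], [-2, 1]] with P⁻¹ = [[1, 3], [2, 7]], and T = P·diag(-3, 1)·P⁻¹.
Then T⁶ = P·diag(729, 1)·P⁻¹ = [[5103, -3], [-1458, 1]] · [[1, 3], [2, 7]] = [[5097, 15288], [-1456, -4367]].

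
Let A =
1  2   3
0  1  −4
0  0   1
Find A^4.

[[1, 8, −36], [0, 1, −16], [0, 0, 1]]

A = I + N where N = [[0, 2, 3], [0, 0, −4], [0, 0, 0]] is strictly upper-triangular, so N^3 = 0.
(I + N)^4 = I + 4·N + 6·N^2 = [[1, 8, −36], [0, 1, −16], [0, 0, 1]].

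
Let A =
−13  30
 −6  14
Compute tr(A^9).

tr A = 1 and det A = −2, so the characteristic polynomial is λ² − (1)λ + (−2) with roots −1 and 2.
Eigenvectors give P = [[5, 2], [2, 1]] with P⁻¹ = [[1, −2], [−2, 5]], and A = P·diag(−1, 2)·P⁻¹.
Then A^9 = P·diag(−1, 512)·P⁻¹ = [[−5, 1024], [−2, 512]] · [[1, −2], [−2, 5]] = [[−2053, 5130], [−1026, 2564]].

511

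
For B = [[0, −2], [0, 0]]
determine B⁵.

B is strictly triangular, hence nilpotent: B² = 0, so B⁵ = 0.

[[0, 0], [0, 0]]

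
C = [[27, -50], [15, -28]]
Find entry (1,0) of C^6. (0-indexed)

tr C = -1 and det C = -6, so the characteristic polynomial is λ² − (-1)λ + (-6) with roots -3 and 2.
Eigenvectors give P = [[-5, 2], [-3, 1]] with P⁻¹ = [[1, -2], [3, -5]], and C = P·diag(-3, 2)·P⁻¹.
Then C^6 = P·diag(729, 64)·P⁻¹ = [[-3645, 128], [-2187, 64]] · [[1, -2], [3, -5]] = [[-3261, 6650], [-1995, 4054]].

-1995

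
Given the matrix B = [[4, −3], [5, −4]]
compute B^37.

B² = I (check: tr B = 0 and det B = −1), so B^37 = B since 37 is odd.

[[4, −3], [5, −4]]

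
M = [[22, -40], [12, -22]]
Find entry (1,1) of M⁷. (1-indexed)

1408

tr M = 0 and det M = -4, so the characteristic polynomial is λ² − (0)λ + (-4) with roots -2 and 2.
Eigenvectors give P = [[5, 2], [3, 1]] with P⁻¹ = [[-1, 2], [3, -5]], and M = P·diag(-2, 2)·P⁻¹.
Then M⁷ = P·diag(-128, 128)·P⁻¹ = [[-640, 256], [-384, 128]] · [[-1, 2], [3, -5]] = [[1408, -2560], [768, -1408]].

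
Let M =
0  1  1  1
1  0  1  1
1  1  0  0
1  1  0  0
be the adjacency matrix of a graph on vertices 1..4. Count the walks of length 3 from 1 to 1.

4

The number of length-3 walks from vertex 1 to vertex 1 is entry (1,1) of M³, where M is the adjacency matrix.
M² = [[3, 2, 1, 1], [2, 3, 1, 1], [1, 1, 2, 2], [1, 1, 2, 2]]
M³ = [[4, 5, 5, 5], [5, 4, 5, 5], [5, 5, 2, 2], [5, 5, 2, 2]]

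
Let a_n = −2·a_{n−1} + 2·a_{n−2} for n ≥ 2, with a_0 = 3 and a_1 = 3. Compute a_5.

36

With companion matrix T = [[−2, 2], [1, 0]], [a_n, a_{n−1}]ᵀ = T·[a_{n−1}, a_{n−2}]ᵀ, so [a_5, a_4]ᵀ = T⁴·[a_1, a_0]ᵀ.
T⁴ = [[44, −32], [−16, 12]], giving [a_5, a_4]ᵀ = [[36], [−12]].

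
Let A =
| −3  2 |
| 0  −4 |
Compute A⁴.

[[81, −350], [0, 256]]

A² = [[9, −14], [0, 16]]
A³ = [[−27, 74], [0, −64]]
A⁴ = [[81, −350], [0, 256]]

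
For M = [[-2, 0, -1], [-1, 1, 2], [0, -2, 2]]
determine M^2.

[[4, 2, 0], [1, -3, 7], [2, -6, 0]]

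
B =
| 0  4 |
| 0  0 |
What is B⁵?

[[0, 0], [0, 0]]

B is strictly triangular, hence nilpotent: B² = 0, so B⁵ = 0.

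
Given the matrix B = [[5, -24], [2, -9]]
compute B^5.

tr B = -4 and det B = 3, so the characteristic polynomial is λ² − (-4)λ + (3) with roots -1 and -3.
Eigenvectors give P = [[4, 3], [1, 1]] with P⁻¹ = [[1, -3], [-1, 4]], and B = P·diag(-1, -3)·P⁻¹.
Then B^5 = P·diag(-1, -243)·P⁻¹ = [[-4, -729], [-1, -243]] · [[1, -3], [-1, 4]] = [[725, -2904], [242, -969]].

[[725, -2904], [242, -969]]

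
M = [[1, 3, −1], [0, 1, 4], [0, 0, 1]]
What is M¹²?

M = I + N where N = [[0, 3, −1], [0, 0, 4], [0, 0, 0]] is strictly upper-triangular, so N³ = 0.
(I + N)¹² = I + 12·N + 66·N² = [[1, 36, 780], [0, 1, 48], [0, 0, 1]].

[[1, 36, 780], [0, 1, 48], [0, 0, 1]]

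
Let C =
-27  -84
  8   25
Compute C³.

[[-195, -588], [56, 169]]

tr C = -2 and det C = -3, so the characteristic polynomial is λ² − (-2)λ + (-3) with roots -3 and 1.
Eigenvectors give P = [[7, -3], [-2, 1]] with P⁻¹ = [[1, 3], [2, 7]], and C = P·diag(-3, 1)·P⁻¹.
Then C³ = P·diag(-27, 1)·P⁻¹ = [[-189, -3], [54, 1]] · [[1, 3], [2, 7]] = [[-195, -588], [56, 169]].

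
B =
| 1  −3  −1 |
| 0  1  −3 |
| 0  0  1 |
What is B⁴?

[[1, −12, 50], [0, 1, −12], [0, 0, 1]]

B = I + N where N = [[0, −3, −1], [0, 0, −3], [0, 0, 0]] is strictly upper-triangular, so N³ = 0.
(I + N)⁴ = I + 4·N + 6·N² = [[1, −12, 50], [0, 1, −12], [0, 0, 1]].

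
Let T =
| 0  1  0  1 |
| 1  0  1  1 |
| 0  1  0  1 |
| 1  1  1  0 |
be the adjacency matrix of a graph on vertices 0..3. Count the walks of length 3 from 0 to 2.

2

The number of length-3 walks from vertex 0 to vertex 2 is entry (0,2) of T^3, where T is the adjacency matrix.
T^2 = [[2, 1, 2, 1], [1, 3, 1, 2], [2, 1, 2, 1], [1, 2, 1, 3]]
T^3 = [[2, 5, 2, 5], [5, 4, 5, 5], [2, 5, 2, 5], [5, 5, 5, 4]]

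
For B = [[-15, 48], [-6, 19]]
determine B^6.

[[-5823, 17472], [-2184, 6553]]

tr B = 4 and det B = 3, so the characteristic polynomial is λ² − (4)λ + (3) with roots 3 and 1.
Eigenvectors give P = [[8, -3], [3, -1]] with P⁻¹ = [[-1, 3], [-3, 8]], and B = P·diag(3, 1)·P⁻¹.
Then B^6 = P·diag(729, 1)·P⁻¹ = [[5832, -3], [2187, -1]] · [[-1, 3], [-3, 8]] = [[-5823, 17472], [-2184, 6553]].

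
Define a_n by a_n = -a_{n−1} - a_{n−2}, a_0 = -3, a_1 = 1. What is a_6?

-3

With companion matrix C = [[-1, -1], [1, 0]], [a_n, a_{n−1}]ᵀ = C·[a_{n−1}, a_{n−2}]ᵀ, so [a_6, a_5]ᵀ = C^5·[a_1, a_0]ᵀ.
C^5 = [[0, 1], [-1, -1]], giving [a_6, a_5]ᵀ = [[-3], [2]].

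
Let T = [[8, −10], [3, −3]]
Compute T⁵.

[[1298, −2110], [633, −1023]]

tr T = 5 and det T = 6, so the characteristic polynomial is λ² − (5)λ + (6) with roots 2 and 3.
Eigenvectors give P = [[−5, 2], [−3, 1]] with P⁻¹ = [[1, −2], [3, −5]], and T = P·diag(2, 3)·P⁻¹.
Then T⁵ = P·diag(32, 243)·P⁻¹ = [[−160, 486], [−96, 243]] · [[1, −2], [3, −5]] = [[1298, −2110], [633, −1023]].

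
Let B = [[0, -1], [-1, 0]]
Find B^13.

B² = I (check: tr B = 0 and det B = -1), so B^13 = B since 13 is odd.

[[0, -1], [-1, 0]]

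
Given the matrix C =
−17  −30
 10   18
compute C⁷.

[[−7073, −13890], [4630, 9132]]

tr C = 1 and det C = −6, so the characteristic polynomial is λ² − (1)λ + (−6) with roots −2 and 3.
Eigenvectors give P = [[2, 3], [−1, −2]] with P⁻¹ = [[2, 3], [−1, −2]], and C = P·diag(−2, 3)·P⁻¹.
Then C⁷ = P·diag(−128, 2187)·P⁻¹ = [[−256, 6561], [128, −4374]] · [[2, 3], [−1, −2]] = [[−7073, −13890], [4630, 9132]].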